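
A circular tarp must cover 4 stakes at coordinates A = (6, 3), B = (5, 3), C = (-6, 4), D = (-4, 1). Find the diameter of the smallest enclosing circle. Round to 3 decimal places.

12.042

The minimum enclosing circle of a finite set is fixed by two of the points (as a diameter) or three (as a circumcircle).
The farthest pair is A–C with squared distance 145. The circle on this segment as diameter has centre (0, 3.5) and r² = 145/4 = 36.25.
Check B: distance² to centre = 25.25 ≤ 36.25, so it lies inside.
All remaining points lie in this disk, and no smaller disk contains both endpoints, so this is the minimum enclosing circle.
Diameter = 2r = 2√(36.25) ≈ 12.042.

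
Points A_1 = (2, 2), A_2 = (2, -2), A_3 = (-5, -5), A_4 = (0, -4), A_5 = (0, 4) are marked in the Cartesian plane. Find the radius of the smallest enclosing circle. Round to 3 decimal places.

5.148

The farthest pair is A_3–A_5 with squared distance 106. The circle on this segment as diameter has centre (-2.5, -0.5) and r² = 106/4 = 26.5.
Check A_1: distance² to centre = 26.5 ≤ 26.5, so it lies inside.
All remaining points lie in this disk, and no smaller disk contains both endpoints, so this is the minimum enclosing circle.
r = √(26.5) ≈ 5.148.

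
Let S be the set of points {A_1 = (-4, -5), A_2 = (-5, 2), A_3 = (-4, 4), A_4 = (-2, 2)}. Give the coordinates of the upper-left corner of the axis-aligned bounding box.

x-range [-5, -2], y-range [-5, 4].
The upper-left corner is (-5, 4).

(-5, 4)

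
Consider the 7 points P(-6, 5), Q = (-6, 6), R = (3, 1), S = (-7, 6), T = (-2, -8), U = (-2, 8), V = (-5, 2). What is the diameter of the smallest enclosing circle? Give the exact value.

16

A smallest enclosing disk is always determined by at most three of the input points on its boundary.
The farthest pair is T–U with squared distance 256. The circle on this segment as diameter has centre (-2, 0) and r² = 256/4 = 64.
Check P: distance² to centre = 41 ≤ 64, so it lies inside.
All remaining points lie in this disk, and no smaller disk contains both endpoints, so this is the minimum enclosing circle.
Diameter = 2r = 2√64 = 16.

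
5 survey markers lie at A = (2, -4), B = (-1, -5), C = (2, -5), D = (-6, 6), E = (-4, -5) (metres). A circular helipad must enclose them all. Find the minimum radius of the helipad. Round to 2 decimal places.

6.80

The minimum enclosing circle of a finite set is fixed by two of the points (as a diameter) or three (as a circumcircle).
The farthest pair is C–D with squared distance 185. The circle on this segment as diameter has centre (-2, 0.5) and r² = 185/4 = 46.25.
Check A: distance² to centre = 36.25 ≤ 46.25, so it lies inside.
All remaining points lie in this disk, and no smaller disk contains both endpoints, so this is the minimum enclosing circle.
r = √(46.25) ≈ 6.80.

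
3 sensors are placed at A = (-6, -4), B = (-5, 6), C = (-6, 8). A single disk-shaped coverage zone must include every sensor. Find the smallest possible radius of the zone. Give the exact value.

6

Side lengths²: AB² = 101, AC² = 144, BC² = 5.
Since AC² = 144 ≥ 101 + 5 = 106, the angle opposite AC is not acute, so the smallest enclosing circle has AC as diameter.
Centre = midpoint of AC = (-6, 2), r² = 144/4 = 36.
r = √36 = 6.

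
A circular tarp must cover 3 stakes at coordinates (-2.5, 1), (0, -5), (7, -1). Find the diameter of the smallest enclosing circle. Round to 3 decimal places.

Call the three points A, B, C in the order given.
Side lengths²: AB² = 42.25, AC² = 94.25, BC² = 65.
Since AC² = 94.25 < 65 + 42.25 = 107.25, the triangle is acute, so the smallest enclosing circle is the circumcircle.
Circumcentre = (2.125, -0.59375), r² = 23.9306640625.
Diameter = 2r = 2√(23.9306640625) ≈ 9.784.

9.784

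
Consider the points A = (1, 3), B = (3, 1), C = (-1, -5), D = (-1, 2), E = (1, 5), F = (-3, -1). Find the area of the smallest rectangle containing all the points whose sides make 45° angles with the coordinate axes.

In coordinates u = x + y, v = x − y the rectangle is axis-aligned; the map (x,y)→(u,v) scales areas by 2.
u-values: 4, 4, -6, 1, 6, -4; range = 6 − (-6) = 12.
v-values: -2, 2, 4, -3, -4, -2; range = 4 − (-4) = 8.
Area = (12 × 8) / 2 = 48.

48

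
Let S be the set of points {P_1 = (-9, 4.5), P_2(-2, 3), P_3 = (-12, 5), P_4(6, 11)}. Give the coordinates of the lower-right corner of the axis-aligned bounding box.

(6, 3)

x-range [-12, 6], y-range [3, 11].
The lower-right corner is (6, 3).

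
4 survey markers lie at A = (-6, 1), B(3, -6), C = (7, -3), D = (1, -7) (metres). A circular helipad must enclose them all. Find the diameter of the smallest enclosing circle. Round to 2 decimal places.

13.60

A smallest enclosing disk is always determined by at most three of the input points on its boundary.
The farthest pair is A–C with squared distance 185. The circle on this segment as diameter has centre (0.5, -1) and r² = 185/4 = 46.25.
Check B: distance² to centre = 31.25 ≤ 46.25, so it lies inside.
All remaining points lie in this disk, and no smaller disk contains both endpoints, so this is the minimum enclosing circle.
Diameter = 2r = 2√(46.25) ≈ 13.60.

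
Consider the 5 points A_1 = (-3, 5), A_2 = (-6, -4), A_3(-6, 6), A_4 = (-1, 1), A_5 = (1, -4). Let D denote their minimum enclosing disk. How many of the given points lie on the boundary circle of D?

3

By Welzl's lemma the MEC is supported by two points (diametrically opposite) or three points (on a circumcircle).
The farthest pair is A_3–A_5 with squared distance 149. The circle on this segment as diameter has centre (-2.5, 1) and r² = 149/4 = 37.25.
Check A_1: distance² to centre = 16.25 ≤ 37.25, so it lies inside.
All remaining points lie in this disk, and no smaller disk contains both endpoints, so this is the minimum enclosing circle.
The points at distance exactly r from the centre are A_2, A_3, A_5 — 3 points.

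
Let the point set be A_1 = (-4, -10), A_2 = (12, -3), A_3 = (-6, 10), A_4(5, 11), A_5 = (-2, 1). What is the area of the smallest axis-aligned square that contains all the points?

441

The bounding box has width 18 and height 21.
An axis-aligned square enclosing the set must have side ≥ max(width, height).
So the minimum side is max(18, 21) = 21.
Area = 21² = 441.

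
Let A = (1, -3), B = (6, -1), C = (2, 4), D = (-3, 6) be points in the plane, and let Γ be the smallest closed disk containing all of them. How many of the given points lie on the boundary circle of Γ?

A smallest enclosing disk is always determined by at most three of the input points on its boundary.
The farthest pair is B–D with squared distance 130. The circle on this segment as diameter has centre (1.5, 2.5) and r² = 130/4 = 32.5.
Check A: distance² to centre = 30.5 ≤ 32.5, so it lies inside.
All remaining points lie in this disk, and no smaller disk contains both endpoints, so this is the minimum enclosing circle.
The points at distance exactly r from the centre are B, D — 2 points.

2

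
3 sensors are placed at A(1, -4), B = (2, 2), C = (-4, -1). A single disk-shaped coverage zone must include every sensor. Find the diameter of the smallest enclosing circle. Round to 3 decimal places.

7.210

Side lengths²: AB² = 37, AC² = 34, BC² = 45.
Since BC² = 45 < 37 + 34 = 71, the triangle is acute, so the smallest enclosing circle is the circumcircle.
Circumcentre = (-9/22, -15/22), r² = 3145/242.
Diameter = 2r = 2√(3145/242) ≈ 7.210.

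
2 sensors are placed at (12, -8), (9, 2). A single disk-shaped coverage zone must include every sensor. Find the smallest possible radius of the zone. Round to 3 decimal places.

The smallest circle enclosing two points has them as diameter endpoints.
Centre = midpoint = (10.5, -3); r² = |(12, -8)−(9, 2)|²/4 = 109/4 = 27.25.
r = √(27.25) ≈ 5.220.

5.220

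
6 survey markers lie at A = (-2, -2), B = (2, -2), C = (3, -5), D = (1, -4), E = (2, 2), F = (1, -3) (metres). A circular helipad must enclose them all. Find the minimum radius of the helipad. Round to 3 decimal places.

3.644

A smallest enclosing disk is always determined by at most three of the input points on its boundary.
The minimum enclosing circle is determined by three boundary points: A, C, E.
Their circumcentre is (1.625, -1.625) with r² = 13.28125.
The farthest remaining point D is at distance² 6.03125 ≤ 13.28125.
r = √(13.28125) ≈ 3.644.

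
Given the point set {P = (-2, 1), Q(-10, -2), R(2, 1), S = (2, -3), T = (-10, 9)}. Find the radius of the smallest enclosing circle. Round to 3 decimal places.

8.485

By Welzl's lemma the MEC is supported by two points (diametrically opposite) or three points (on a circumcircle).
The farthest pair is S–T with squared distance 288. The circle on this segment as diameter has centre (-4, 3) and r² = 288/4 = 72.
Check P: distance² to centre = 8 ≤ 72, so it lies inside.
All remaining points lie in this disk, and no smaller disk contains both endpoints, so this is the minimum enclosing circle.
r = √72 ≈ 8.485.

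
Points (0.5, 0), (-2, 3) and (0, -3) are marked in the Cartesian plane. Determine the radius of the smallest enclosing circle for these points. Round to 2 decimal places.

3.16

Call the three points A, B, C in the order given.
Side lengths²: AB² = 15.25, AC² = 9.25, BC² = 40.
Since BC² = 40 ≥ 15.25 + 9.25 = 24.5, the angle opposite BC is not acute, so the smallest enclosing circle has BC as diameter.
Centre = midpoint of BC = (-1, 0), r² = 40/4 = 10.
r = √10 ≈ 3.16.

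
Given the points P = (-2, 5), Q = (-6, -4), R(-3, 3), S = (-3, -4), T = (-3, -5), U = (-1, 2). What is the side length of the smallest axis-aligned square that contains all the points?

The bounding box has width 5 and height 10.
An axis-aligned square enclosing the set must have side ≥ max(width, height).
So the minimum side is max(5, 10) = 10.

10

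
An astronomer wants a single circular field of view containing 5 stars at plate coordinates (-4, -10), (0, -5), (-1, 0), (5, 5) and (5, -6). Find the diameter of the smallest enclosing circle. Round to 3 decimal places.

17.493

A smallest enclosing disk is always determined by at most three of the input points on its boundary.
The farthest pair is (-4, -10)–(5, 5) with squared distance 306. The circle on this segment as diameter has centre (0.5, -2.5) and r² = 306/4 = 76.5.
Check (0, -5): distance² to centre = 6.5 ≤ 76.5, so it lies inside.
All remaining points lie in this disk, and no smaller disk contains both endpoints, so this is the minimum enclosing circle.
Diameter = 2r = 2√(76.5) ≈ 17.493.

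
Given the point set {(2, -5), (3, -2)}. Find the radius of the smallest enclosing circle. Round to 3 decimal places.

The smallest circle enclosing two points has them as diameter endpoints.
Centre = midpoint = (2.5, -3.5); r² = |(2, -5)−(3, -2)|²/4 = 10/4 = 2.5.
r = √(2.5) ≈ 1.581.

1.581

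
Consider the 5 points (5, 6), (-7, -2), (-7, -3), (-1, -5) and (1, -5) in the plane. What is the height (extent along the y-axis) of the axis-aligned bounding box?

11

max y = 6, min y = -5, so height = 11.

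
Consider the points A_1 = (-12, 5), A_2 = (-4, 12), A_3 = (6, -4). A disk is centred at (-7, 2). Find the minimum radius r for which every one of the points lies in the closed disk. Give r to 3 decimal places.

The required radius is the distance from (-7, 2) to the farthest point.
Squared distances: 34, 109, 205.
Maximum is 205, attained at A_3.
r = √205 ≈ 14.318.

14.318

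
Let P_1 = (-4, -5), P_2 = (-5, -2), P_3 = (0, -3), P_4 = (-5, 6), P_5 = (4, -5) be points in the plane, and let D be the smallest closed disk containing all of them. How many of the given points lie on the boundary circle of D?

By Welzl's lemma the MEC is supported by two points (diametrically opposite) or three points (on a circumcircle).
The farthest pair is P_4–P_5 with squared distance 202. The circle on this segment as diameter has centre (-0.5, 0.5) and r² = 202/4 = 50.5.
Check P_1: distance² to centre = 42.5 ≤ 50.5, so it lies inside.
All remaining points lie in this disk, and no smaller disk contains both endpoints, so this is the minimum enclosing circle.
The points at distance exactly r from the centre are P_4, P_5 — 2 points.

2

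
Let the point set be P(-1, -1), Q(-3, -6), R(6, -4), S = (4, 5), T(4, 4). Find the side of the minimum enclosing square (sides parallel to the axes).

The bounding box has width 9 and height 11.
An axis-aligned square enclosing the set must have side ≥ max(width, height).
So the minimum side is max(9, 11) = 11.

11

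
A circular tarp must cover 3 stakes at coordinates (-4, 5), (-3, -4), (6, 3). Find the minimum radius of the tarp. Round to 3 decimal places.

5.982

Call the three points A, B, C in the order given.
Side lengths²: AB² = 82, AC² = 104, BC² = 130.
Since BC² = 130 < 104 + 82 = 186, the triangle is acute, so the smallest enclosing circle is the circumcircle.
Circumcentre = (17/44, 41/44), r² = 34645/968.
r = √(34645/968) ≈ 5.982.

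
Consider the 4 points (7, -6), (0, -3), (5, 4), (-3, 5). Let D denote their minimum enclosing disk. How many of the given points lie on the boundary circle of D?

The minimum enclosing circle of a finite set is fixed by two of the points (as a diameter) or three (as a circumcircle).
The farthest pair is (7, -6)–(-3, 5) with squared distance 221. The circle on this segment as diameter has centre (2, -0.5) and r² = 221/4 = 55.25.
Check (0, -3): distance² to centre = 10.25 ≤ 55.25, so it lies inside.
All remaining points lie in this disk, and no smaller disk contains both endpoints, so this is the minimum enclosing circle.
The points at distance exactly r from the centre are (7, -6), (-3, 5) — 2 points.

2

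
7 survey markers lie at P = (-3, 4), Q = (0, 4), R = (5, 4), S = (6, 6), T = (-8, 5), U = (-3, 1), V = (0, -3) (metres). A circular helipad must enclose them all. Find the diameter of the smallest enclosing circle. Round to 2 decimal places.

14.31

The minimum enclosing circle of a finite set is fixed by two of the points (as a diameter) or three (as a circumcircle).
The minimum enclosing circle is determined by three boundary points: S, T, V.
Their circumcentre is (-0.9, 4.1) with r² = 51.22.
The farthest remaining point R is at distance² 34.82 ≤ 51.22.
Diameter = 2r = 2√(51.22) ≈ 14.31.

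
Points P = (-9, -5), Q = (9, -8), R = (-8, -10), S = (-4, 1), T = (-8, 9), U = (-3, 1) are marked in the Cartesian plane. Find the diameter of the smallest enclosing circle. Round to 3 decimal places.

By Welzl's lemma the MEC is supported by two points (diametrically opposite) or three points (on a circumcircle).
The minimum enclosing circle is determined by three boundary points: Q, R, T.
Their circumcentre is (-0.5, -0.5) with r² = 146.5.
The farthest remaining point P is at distance² 92.5 ≤ 146.5.
Diameter = 2r = 2√(146.5) ≈ 24.207.

24.207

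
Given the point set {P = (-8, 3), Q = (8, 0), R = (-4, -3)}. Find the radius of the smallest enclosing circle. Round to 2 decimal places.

Side lengths²: PQ² = 265, PR² = 52, QR² = 153.
Since PQ² = 265 ≥ 153 + 52 = 205, the angle opposite PQ is not acute, so the smallest enclosing circle has PQ as diameter.
Centre = midpoint of PQ = (0, 1.5), r² = 265/4 = 66.25.
r = √(66.25) ≈ 8.14.

8.14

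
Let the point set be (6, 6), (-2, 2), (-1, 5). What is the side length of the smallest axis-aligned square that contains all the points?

8

The bounding box has width 8 and height 4.
An axis-aligned square enclosing the set must have side ≥ max(width, height).
So the minimum side is max(8, 4) = 8.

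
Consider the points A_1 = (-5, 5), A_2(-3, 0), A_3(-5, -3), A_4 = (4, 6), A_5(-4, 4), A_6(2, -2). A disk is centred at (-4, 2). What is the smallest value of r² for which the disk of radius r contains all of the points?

The required radius is the distance from (-4, 2) to the farthest point.
Squared distances: 10, 5, 26, 80, 4, 52.
Maximum is 80, attained at A_4.

80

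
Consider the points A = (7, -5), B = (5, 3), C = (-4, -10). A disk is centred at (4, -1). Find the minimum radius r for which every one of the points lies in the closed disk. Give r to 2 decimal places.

The required radius is the distance from (4, -1) to the farthest point.
Squared distances: 25, 17, 145.
Maximum is 145, attained at C.
r = √145 ≈ 12.04.

12.04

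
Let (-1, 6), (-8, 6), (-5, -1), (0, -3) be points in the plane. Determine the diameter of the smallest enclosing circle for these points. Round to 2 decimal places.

The minimum enclosing circle of a finite set is fixed by two of the points (as a diameter) or three (as a circumcircle).
The farthest pair is (-8, 6)–(0, -3) with squared distance 145. The circle on this segment as diameter has centre (-4, 1.5) and r² = 145/4 = 36.25.
Check (-1, 6): distance² to centre = 29.25 ≤ 36.25, so it lies inside.
All remaining points lie in this disk, and no smaller disk contains both endpoints, so this is the minimum enclosing circle.
Diameter = 2r = 2√(36.25) ≈ 12.04.

12.04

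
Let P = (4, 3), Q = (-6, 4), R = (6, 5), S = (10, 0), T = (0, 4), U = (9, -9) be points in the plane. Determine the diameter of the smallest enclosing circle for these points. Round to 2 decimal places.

19.85

The farthest pair is Q–U with squared distance 394. The circle on this segment as diameter has centre (1.5, -2.5) and r² = 394/4 = 98.5.
Check P: distance² to centre = 36.5 ≤ 98.5, so it lies inside.
All remaining points lie in this disk, and no smaller disk contains both endpoints, so this is the minimum enclosing circle.
Diameter = 2r = 2√(98.5) ≈ 19.85.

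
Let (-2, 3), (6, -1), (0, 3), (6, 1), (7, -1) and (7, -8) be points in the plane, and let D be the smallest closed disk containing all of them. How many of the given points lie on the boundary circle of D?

2

A smallest enclosing disk is always determined by at most three of the input points on its boundary.
The farthest pair is (-2, 3)–(7, -8) with squared distance 202. The circle on this segment as diameter has centre (2.5, -2.5) and r² = 202/4 = 50.5.
Check (6, -1): distance² to centre = 14.5 ≤ 50.5, so it lies inside.
All remaining points lie in this disk, and no smaller disk contains both endpoints, so this is the minimum enclosing circle.
The points at distance exactly r from the centre are (-2, 3), (7, -8) — 2 points.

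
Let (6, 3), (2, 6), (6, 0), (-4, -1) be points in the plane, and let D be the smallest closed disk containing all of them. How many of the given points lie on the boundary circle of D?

2

The farthest pair is (6, 3)–(-4, -1) with squared distance 116. The circle on this segment as diameter has centre (1, 1) and r² = 116/4 = 29.
Check (2, 6): distance² to centre = 26 ≤ 29, so it lies inside.
All remaining points lie in this disk, and no smaller disk contains both endpoints, so this is the minimum enclosing circle.
The points at distance exactly r from the centre are (6, 3), (-4, -1) — 2 points.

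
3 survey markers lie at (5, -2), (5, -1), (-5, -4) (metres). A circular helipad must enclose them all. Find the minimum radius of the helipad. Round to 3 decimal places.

Call the three points A, B, C in the order given.
Side lengths²: AB² = 1, AC² = 104, BC² = 109.
Since BC² = 109 ≥ 104 + 1 = 105, the angle opposite BC is not acute, so the smallest enclosing circle has BC as diameter.
Centre = midpoint of BC = (0, -2.5), r² = 109/4 = 27.25.
r = √(27.25) ≈ 5.220.

5.220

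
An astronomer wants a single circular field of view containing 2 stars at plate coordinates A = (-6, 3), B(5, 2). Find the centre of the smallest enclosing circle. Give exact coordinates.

The smallest circle enclosing two points has them as diameter endpoints.
Centre = midpoint = (-0.5, 2.5); r² = |AB|²/4 = 122/4 = 30.5.
Centre = (-0.5, 2.5).

(-0.5, 2.5)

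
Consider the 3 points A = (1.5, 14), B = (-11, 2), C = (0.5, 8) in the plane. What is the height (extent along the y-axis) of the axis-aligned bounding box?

12

max y = 14, min y = 2, so height = 12.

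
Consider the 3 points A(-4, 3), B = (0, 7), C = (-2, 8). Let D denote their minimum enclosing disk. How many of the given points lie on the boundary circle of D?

3

Side lengths²: AB² = 32, AC² = 29, BC² = 5.
Since AB² = 32 < 29 + 5 = 34, the triangle is acute, so the smallest enclosing circle is the circumcircle.
Circumcentre = (-13/6, 31/6), r² = 145/18.
The points at distance exactly r from the centre are A, B, C — 3 points.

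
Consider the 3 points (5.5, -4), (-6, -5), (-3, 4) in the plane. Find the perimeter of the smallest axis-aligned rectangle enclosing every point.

41

Width = max x − min x = 5.5 − (-6) = 11.5.
Height = max y − min y = 4 − (-5) = 9.
Perimeter = 2(11.5 + 9) = 41.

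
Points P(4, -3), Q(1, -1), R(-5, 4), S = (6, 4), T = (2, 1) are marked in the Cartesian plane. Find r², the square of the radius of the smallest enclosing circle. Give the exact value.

By Welzl's lemma the MEC is supported by two points (diametrically opposite) or three points (on a circumcircle).
The minimum enclosing circle is determined by three boundary points: P, R, S.
Their circumcentre is (0.5, 25/14) with r² = 3445/98.
The farthest remaining point Q is at distance² 785/98 ≤ 3445/98.

3445/98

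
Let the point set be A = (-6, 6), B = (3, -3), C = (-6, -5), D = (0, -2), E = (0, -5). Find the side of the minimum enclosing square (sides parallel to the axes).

The bounding box has width 9 and height 11.
An axis-aligned square enclosing the set must have side ≥ max(width, height).
So the minimum side is max(9, 11) = 11.

11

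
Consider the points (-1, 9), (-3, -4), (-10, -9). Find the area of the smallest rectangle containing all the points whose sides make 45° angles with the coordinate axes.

In coordinates u = x + y, v = x − y the rectangle is axis-aligned; the map (x,y)→(u,v) scales areas by 2.
u-values: 8, -7, -19; range = 8 − (-19) = 27.
v-values: -10, 1, -1; range = 1 − (-10) = 11.
Area = (27 × 11) / 2 = 148.5.

148.5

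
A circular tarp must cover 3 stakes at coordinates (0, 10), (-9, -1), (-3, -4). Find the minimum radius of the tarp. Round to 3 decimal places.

7.339

Call the three points A, B, C in the order given.
Side lengths²: AB² = 202, AC² = 205, BC² = 45.
Since AC² = 205 < 202 + 45 = 247, the triangle is acute, so the smallest enclosing circle is the circumcircle.
Circumcentre = (-191/62, 207/62), r² = 103525/1922.
r = √(103525/1922) ≈ 7.339.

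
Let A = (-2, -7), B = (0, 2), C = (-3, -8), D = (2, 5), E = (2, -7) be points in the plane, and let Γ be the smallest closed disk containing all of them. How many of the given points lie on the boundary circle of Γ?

2

A smallest enclosing disk is always determined by at most three of the input points on its boundary.
The farthest pair is C–D with squared distance 194. The circle on this segment as diameter has centre (-0.5, -1.5) and r² = 194/4 = 48.5.
Check A: distance² to centre = 32.5 ≤ 48.5, so it lies inside.
All remaining points lie in this disk, and no smaller disk contains both endpoints, so this is the minimum enclosing circle.
The points at distance exactly r from the centre are C, D — 2 points.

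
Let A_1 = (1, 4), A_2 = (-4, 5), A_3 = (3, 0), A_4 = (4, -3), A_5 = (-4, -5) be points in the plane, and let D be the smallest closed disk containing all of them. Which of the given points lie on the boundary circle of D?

A smallest enclosing disk is always determined by at most three of the input points on its boundary.
The minimum enclosing circle is determined by three boundary points: A_2, A_4, A_5.
Their circumcentre is (-1, 0) with r² = 34.
The farthest remaining point A_1 is at distance² 20 ≤ 34.
The points at distance exactly r from the centre are A_2, A_4, A_5 — 3 points.

A_2, A_4, A_5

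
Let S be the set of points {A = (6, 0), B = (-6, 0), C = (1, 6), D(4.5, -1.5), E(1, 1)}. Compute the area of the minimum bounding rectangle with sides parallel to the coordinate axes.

x ranges over [-6, 6], width 12.
y ranges over [-1.5, 6], height 7.5.
Area = 12 × 7.5 = 90.

90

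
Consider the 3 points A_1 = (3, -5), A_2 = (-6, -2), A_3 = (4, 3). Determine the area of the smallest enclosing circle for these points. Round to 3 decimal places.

102.102

Side lengths²: A_1A_2² = 90, A_1A_3² = 65, A_2A_3² = 125.
Since A_2A_3² = 125 < 90 + 65 = 155, the triangle is acute, so the smallest enclosing circle is the circumcircle.
Circumcentre = (-0.5, -0.5), r² = 32.5.
Area = π·r² = π·32.5 ≈ 102.102.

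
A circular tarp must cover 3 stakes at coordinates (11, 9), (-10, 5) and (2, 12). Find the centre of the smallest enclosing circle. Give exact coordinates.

Call the three points A, B, C in the order given.
Side lengths²: AB² = 457, AC² = 90, BC² = 193.
Since AB² = 457 ≥ 193 + 90 = 283, the angle opposite AB is not acute, so the smallest enclosing circle has AB as diameter.
Centre = midpoint of AB = (0.5, 7), r² = 457/4 = 114.25.
Centre = (0.5, 7).

(0.5, 7)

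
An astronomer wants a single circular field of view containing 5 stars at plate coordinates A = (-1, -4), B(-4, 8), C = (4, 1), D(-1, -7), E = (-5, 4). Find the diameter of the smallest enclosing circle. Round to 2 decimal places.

By Welzl's lemma the MEC is supported by two points (diametrically opposite) or three points (on a circumcircle).
The farthest pair is B–D with squared distance 234. The circle on this segment as diameter has centre (-2.5, 0.5) and r² = 234/4 = 58.5.
Check A: distance² to centre = 22.5 ≤ 58.5, so it lies inside.
All remaining points lie in this disk, and no smaller disk contains both endpoints, so this is the minimum enclosing circle.
Diameter = 2r = 2√(58.5) ≈ 15.30.

15.30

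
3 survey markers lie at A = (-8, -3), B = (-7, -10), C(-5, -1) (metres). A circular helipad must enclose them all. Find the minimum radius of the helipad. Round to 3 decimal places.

4.610

Side lengths²: AB² = 50, AC² = 13, BC² = 85.
Since BC² = 85 ≥ 50 + 13 = 63, the angle opposite BC is not acute, so the smallest enclosing circle has BC as diameter.
Centre = midpoint of BC = (-6, -5.5), r² = 85/4 = 21.25.
r = √(21.25) ≈ 4.610.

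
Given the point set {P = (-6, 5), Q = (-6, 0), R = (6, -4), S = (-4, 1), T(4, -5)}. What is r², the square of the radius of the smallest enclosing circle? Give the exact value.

By Welzl's lemma the MEC is supported by two points (diametrically opposite) or three points (on a circumcircle).
The farthest pair is P–R with squared distance 225. The circle on this segment as diameter has centre (0, 0.5) and r² = 225/4 = 56.25.
Check Q: distance² to centre = 36.25 ≤ 56.25, so it lies inside.
All remaining points lie in this disk, and no smaller disk contains both endpoints, so this is the minimum enclosing circle.

56.25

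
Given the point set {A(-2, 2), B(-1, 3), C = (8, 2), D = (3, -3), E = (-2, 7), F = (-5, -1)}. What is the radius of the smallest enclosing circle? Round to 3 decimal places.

The minimum enclosing circle of a finite set is fixed by two of the points (as a diameter) or three (as a circumcircle).
The minimum enclosing circle is determined by three boundary points: C, E, F.
Their circumcentre is (51/38, 45/38) with r² = 32485/722.
The farthest remaining point D is at distance² 14625/722 ≤ 32485/722.
r = √(32485/722) ≈ 6.708.

6.708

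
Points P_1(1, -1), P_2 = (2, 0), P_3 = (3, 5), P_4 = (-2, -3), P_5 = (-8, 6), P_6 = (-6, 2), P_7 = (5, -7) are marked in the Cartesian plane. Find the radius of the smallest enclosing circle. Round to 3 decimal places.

The minimum enclosing circle of a finite set is fixed by two of the points (as a diameter) or three (as a circumcircle).
The farthest pair is P_5–P_7 with squared distance 338. The circle on this segment as diameter has centre (-1.5, -0.5) and r² = 338/4 = 84.5.
Check P_1: distance² to centre = 6.5 ≤ 84.5, so it lies inside.
All remaining points lie in this disk, and no smaller disk contains both endpoints, so this is the minimum enclosing circle.
r = √(84.5) ≈ 9.192.

9.192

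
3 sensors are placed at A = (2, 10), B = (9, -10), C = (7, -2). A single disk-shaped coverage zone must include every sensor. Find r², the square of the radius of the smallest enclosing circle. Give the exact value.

Side lengths²: AB² = 449, AC² = 169, BC² = 68.
Since AB² = 449 ≥ 169 + 68 = 237, the angle opposite AB is not acute, so the smallest enclosing circle has AB as diameter.
Centre = midpoint of AB = (5.5, 0), r² = 449/4 = 112.25.

112.25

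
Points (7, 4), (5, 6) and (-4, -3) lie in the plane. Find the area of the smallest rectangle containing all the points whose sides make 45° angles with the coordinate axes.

36

In coordinates u = x + y, v = x − y the rectangle is axis-aligned; the map (x,y)→(u,v) scales areas by 2.
u-values: 11, 11, -7; range = 11 − (-7) = 18.
v-values: 3, -1, -1; range = 3 − (-1) = 4.
Area = (18 × 4) / 2 = 36.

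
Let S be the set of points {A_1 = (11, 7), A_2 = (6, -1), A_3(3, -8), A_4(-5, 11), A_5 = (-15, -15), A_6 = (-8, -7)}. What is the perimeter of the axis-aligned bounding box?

104

Width = max x − min x = 11 − (-15) = 26.
Height = max y − min y = 11 − (-15) = 26.
Perimeter = 2(26 + 26) = 104.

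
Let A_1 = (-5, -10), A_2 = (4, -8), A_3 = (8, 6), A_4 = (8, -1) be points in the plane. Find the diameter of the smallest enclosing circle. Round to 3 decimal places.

A smallest enclosing disk is always determined by at most three of the input points on its boundary.
The farthest pair is A_1–A_3 with squared distance 425. The circle on this segment as diameter has centre (1.5, -2) and r² = 425/4 = 106.25.
Check A_2: distance² to centre = 42.25 ≤ 106.25, so it lies inside.
All remaining points lie in this disk, and no smaller disk contains both endpoints, so this is the minimum enclosing circle.
Diameter = 2r = 2√(106.25) ≈ 20.616.

20.616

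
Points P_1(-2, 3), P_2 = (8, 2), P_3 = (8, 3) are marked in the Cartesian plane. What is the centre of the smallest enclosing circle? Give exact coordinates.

Side lengths²: P_1P_2² = 101, P_1P_3² = 100, P_2P_3² = 1.
Since P_1P_2² = 101 ≥ 100 + 1 = 101, the angle opposite P_1P_2 is not acute, so the smallest enclosing circle has P_1P_2 as diameter.
Centre = midpoint of P_1P_2 = (3, 2.5), r² = 101/4 = 25.25.
Centre = (3, 2.5).

(3, 2.5)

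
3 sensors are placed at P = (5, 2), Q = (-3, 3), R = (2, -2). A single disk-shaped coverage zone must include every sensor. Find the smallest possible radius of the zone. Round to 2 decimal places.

Side lengths²: PQ² = 65, PR² = 25, QR² = 50.
Since PQ² = 65 < 50 + 25 = 75, the triangle is acute, so the smallest enclosing circle is the circumcircle.
Circumcentre = (13/14, 27/14), r² = 1625/98.
r = √(1625/98) ≈ 4.07.

4.07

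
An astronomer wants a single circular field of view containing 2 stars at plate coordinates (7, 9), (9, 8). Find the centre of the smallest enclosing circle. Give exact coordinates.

The smallest circle enclosing two points has them as diameter endpoints.
Centre = midpoint = (8, 8.5); r² = |(7, 9)−(9, 8)|²/4 = 5/4 = 1.25.
Centre = (8, 8.5).

(8, 8.5)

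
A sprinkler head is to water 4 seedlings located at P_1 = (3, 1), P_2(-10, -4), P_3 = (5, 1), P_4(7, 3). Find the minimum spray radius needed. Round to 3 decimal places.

By Welzl's lemma the MEC is supported by two points (diametrically opposite) or three points (on a circumcircle).
The farthest pair is P_2–P_4 with squared distance 338. The circle on this segment as diameter has centre (-1.5, -0.5) and r² = 338/4 = 84.5.
Check P_1: distance² to centre = 22.5 ≤ 84.5, so it lies inside.
All remaining points lie in this disk, and no smaller disk contains both endpoints, so this is the minimum enclosing circle.
r = √(84.5) ≈ 9.192.

9.192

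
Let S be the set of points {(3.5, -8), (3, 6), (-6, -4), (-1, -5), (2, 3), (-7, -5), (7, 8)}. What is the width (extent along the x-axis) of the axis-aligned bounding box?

14

max x = 7, min x = -7, so width = 14.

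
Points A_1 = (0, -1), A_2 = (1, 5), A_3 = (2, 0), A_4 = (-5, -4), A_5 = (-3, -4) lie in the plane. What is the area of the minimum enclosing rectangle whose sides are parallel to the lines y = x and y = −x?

In coordinates u = x + y, v = x − y the rectangle is axis-aligned; the map (x,y)→(u,v) scales areas by 2.
u-values: -1, 6, 2, -9, -7; range = 6 − (-9) = 15.
v-values: 1, -4, 2, -1, 1; range = 2 − (-4) = 6.
Area = (15 × 6) / 2 = 45.

45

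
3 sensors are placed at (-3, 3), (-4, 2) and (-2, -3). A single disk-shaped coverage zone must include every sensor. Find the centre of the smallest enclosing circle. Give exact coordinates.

(-2.5, 0)

Call the three points A, B, C in the order given.
Side lengths²: AB² = 2, AC² = 37, BC² = 29.
Since AC² = 37 ≥ 29 + 2 = 31, the angle opposite AC is not acute, so the smallest enclosing circle has AC as diameter.
Centre = midpoint of AC = (-2.5, 0), r² = 37/4 = 9.25.
Centre = (-2.5, 0).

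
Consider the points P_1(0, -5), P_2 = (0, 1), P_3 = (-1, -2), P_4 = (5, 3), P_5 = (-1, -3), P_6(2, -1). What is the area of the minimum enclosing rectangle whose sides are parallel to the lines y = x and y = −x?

In coordinates u = x + y, v = x − y the rectangle is axis-aligned; the map (x,y)→(u,v) scales areas by 2.
u-values: -5, 1, -3, 8, -4, 1; range = 8 − (-5) = 13.
v-values: 5, -1, 1, 2, 2, 3; range = 5 − (-1) = 6.
Area = (13 × 6) / 2 = 39.

39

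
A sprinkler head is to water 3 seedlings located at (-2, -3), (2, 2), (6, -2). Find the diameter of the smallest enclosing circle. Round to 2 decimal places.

Call the three points A, B, C in the order given.
Side lengths²: AB² = 41, AC² = 65, BC² = 32.
Since AC² = 65 < 41 + 32 = 73, the triangle is acute, so the smallest enclosing circle is the circumcircle.
Circumcentre = (35/18, -37/18), r² = 2665/162.
Diameter = 2r = 2√(2665/162) ≈ 8.11.

8.11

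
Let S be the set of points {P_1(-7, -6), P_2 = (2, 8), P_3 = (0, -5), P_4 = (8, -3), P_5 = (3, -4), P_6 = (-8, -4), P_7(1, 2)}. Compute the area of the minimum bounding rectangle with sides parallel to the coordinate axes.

x ranges over [-8, 8], width 16.
y ranges over [-6, 8], height 14.
Area = 16 × 14 = 224.

224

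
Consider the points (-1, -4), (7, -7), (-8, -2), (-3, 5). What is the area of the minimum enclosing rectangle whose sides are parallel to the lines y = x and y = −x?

132

In coordinates u = x + y, v = x − y the rectangle is axis-aligned; the map (x,y)→(u,v) scales areas by 2.
u-values: -5, 0, -10, 2; range = 2 − (-10) = 12.
v-values: 3, 14, -6, -8; range = 14 − (-8) = 22.
Area = (12 × 22) / 2 = 132.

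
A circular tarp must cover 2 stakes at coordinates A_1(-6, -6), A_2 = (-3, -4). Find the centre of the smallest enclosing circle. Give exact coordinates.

(-4.5, -5)

The smallest circle enclosing two points has them as diameter endpoints.
Centre = midpoint = (-4.5, -5); r² = |A_1A_2|²/4 = 13/4 = 3.25.
Centre = (-4.5, -5).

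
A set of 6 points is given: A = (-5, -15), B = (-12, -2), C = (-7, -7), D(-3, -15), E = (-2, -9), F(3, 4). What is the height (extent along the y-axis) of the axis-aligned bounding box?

19

max y = 4, min y = -15, so height = 19.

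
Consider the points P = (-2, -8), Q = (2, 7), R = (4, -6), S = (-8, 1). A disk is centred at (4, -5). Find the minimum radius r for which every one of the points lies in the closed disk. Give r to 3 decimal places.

The required radius is the distance from (4, -5) to the farthest point.
Squared distances: 45, 148, 1, 180.
Maximum is 180, attained at S.
r = √180 ≈ 13.416.

13.416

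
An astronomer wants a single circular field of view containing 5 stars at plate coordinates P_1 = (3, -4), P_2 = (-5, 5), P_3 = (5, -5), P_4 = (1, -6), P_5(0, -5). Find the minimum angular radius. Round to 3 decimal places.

A smallest enclosing disk is always determined by at most three of the input points on its boundary.
The farthest pair is P_2–P_3 with squared distance 200. The circle on this segment as diameter has centre (0, 0) and r² = 200/4 = 50.
Check P_1: distance² to centre = 25 ≤ 50, so it lies inside.
All remaining points lie in this disk, and no smaller disk contains both endpoints, so this is the minimum enclosing circle.
r = √50 ≈ 7.071.

7.071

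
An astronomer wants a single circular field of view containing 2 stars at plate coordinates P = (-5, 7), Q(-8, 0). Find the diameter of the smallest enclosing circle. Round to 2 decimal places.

7.62

The smallest circle enclosing two points has them as diameter endpoints.
Centre = midpoint = (-6.5, 3.5); r² = |PQ|²/4 = 58/4 = 14.5.
Diameter = 2r = 2√(14.5) ≈ 7.62.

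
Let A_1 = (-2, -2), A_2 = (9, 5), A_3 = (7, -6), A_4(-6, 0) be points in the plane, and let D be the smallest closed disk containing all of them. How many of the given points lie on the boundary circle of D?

3

The minimum enclosing circle of a finite set is fixed by two of the points (as a diameter) or three (as a circumcircle).
The minimum enclosing circle is determined by three boundary points: A_2, A_3, A_4.
Their circumcentre is (133/62, 35/62) with r² = 128125/1922.
The farthest remaining point A_1 is at distance² 45665/1922 ≤ 128125/1922.
The points at distance exactly r from the centre are A_2, A_3, A_4 — 3 points.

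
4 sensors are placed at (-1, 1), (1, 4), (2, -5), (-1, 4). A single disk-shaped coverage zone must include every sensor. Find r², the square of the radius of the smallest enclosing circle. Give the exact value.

A smallest enclosing disk is always determined by at most three of the input points on its boundary.
The farthest pair is (2, -5)–(-1, 4) with squared distance 90. The circle on this segment as diameter has centre (0.5, -0.5) and r² = 90/4 = 22.5.
Check (-1, 1): distance² to centre = 4.5 ≤ 22.5, so it lies inside.
All remaining points lie in this disk, and no smaller disk contains both endpoints, so this is the minimum enclosing circle.

22.5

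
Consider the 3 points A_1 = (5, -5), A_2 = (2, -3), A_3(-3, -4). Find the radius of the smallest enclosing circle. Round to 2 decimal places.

Side lengths²: A_1A_2² = 13, A_1A_3² = 65, A_2A_3² = 26.
Since A_1A_3² = 65 ≥ 26 + 13 = 39, the angle opposite A_1A_3 is not acute, so the smallest enclosing circle has A_1A_3 as diameter.
Centre = midpoint of A_1A_3 = (1, -4.5), r² = 65/4 = 16.25.
r = √(16.25) ≈ 4.03.

4.03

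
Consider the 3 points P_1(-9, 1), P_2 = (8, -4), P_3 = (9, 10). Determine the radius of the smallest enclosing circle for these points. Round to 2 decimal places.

Side lengths²: P_1P_2² = 314, P_1P_3² = 405, P_2P_3² = 197.
Since P_1P_3² = 405 < 314 + 197 = 511, the triangle is acute, so the smallest enclosing circle is the circumcircle.
Circumcentre = (53/54, 191/54), r² = 154645/1458.
r = √(154645/1458) ≈ 10.30.

10.30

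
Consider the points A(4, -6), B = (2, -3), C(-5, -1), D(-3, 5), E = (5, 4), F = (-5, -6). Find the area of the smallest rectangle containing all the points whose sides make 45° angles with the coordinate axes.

180

In coordinates u = x + y, v = x − y the rectangle is axis-aligned; the map (x,y)→(u,v) scales areas by 2.
u-values: -2, -1, -6, 2, 9, -11; range = 9 − (-11) = 20.
v-values: 10, 5, -4, -8, 1, 1; range = 10 − (-8) = 18.
Area = (20 × 18) / 2 = 180.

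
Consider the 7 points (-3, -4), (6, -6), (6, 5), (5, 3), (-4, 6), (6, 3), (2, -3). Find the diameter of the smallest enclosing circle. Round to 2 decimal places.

The farthest pair is (6, -6)–(-4, 6) with squared distance 244. The circle on this segment as diameter has centre (1, 0) and r² = 244/4 = 61.
Check (-3, -4): distance² to centre = 32 ≤ 61, so it lies inside.
All remaining points lie in this disk, and no smaller disk contains both endpoints, so this is the minimum enclosing circle.
Diameter = 2r = 2√61 ≈ 15.62.

15.62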